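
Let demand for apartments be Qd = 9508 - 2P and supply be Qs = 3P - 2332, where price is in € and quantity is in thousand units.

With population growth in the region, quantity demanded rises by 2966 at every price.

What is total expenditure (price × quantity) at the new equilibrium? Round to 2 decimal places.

Before the shock: 9508 - 2P = 3P - 2332 ⇒ 11840 = 5P ⇒ P = 2368, Q = 4772.
The new curves are Qd = 12474 - 2P (demand) and Qs = 3P - 2332 (supply).
Equate the new curves: 12474 - 2P = 3P - 2332, giving 14806 = 5P, P = 2961.2, Q = 6551.6.
New expenditure = 2961.2 × 6551.6 = 19400597.92.

19400597.92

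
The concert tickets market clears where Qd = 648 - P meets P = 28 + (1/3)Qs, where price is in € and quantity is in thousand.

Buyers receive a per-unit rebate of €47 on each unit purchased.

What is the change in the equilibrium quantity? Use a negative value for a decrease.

+35.25

Before the shock: 648 - P = 3P - 84 ⇒ 732 = 4P ⇒ P = 183, Q = 465.
Since buyers' out-of-pocket price is the market price minus the rebate, the effective demand curve becomes Qd = 695 - P.
Clearing the new market: 695 - P = 3P - 84, so P = 194.75 and Q = 500.25.
ΔQ = 500.25 − 465 = +35.25.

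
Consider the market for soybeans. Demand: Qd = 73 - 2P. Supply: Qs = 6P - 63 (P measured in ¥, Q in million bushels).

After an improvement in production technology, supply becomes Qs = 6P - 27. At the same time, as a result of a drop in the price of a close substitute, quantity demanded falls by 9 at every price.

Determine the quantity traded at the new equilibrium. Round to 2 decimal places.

Before the shock: 73 - 2P = 6P - 63 ⇒ 136 = 8P ⇒ P = 17, Q = 39.
The new curves are Qd = 64 - 2P (demand) and Qs = 6P - 27 (supply).
New equilibrium: 64 - 2P = 6P - 27 ⇒ 91 = 8P ⇒ P = 11.375, Q = 41.25.

41.25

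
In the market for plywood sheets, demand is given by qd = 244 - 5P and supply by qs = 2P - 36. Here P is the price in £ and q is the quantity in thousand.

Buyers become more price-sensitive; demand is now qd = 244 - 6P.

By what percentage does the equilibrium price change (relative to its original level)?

Initially, 244 - 5P = 2P - 36, so 280 = 7P and P = 40, q = 44.
The shock moves the curves to qd = 244 - 6P and qs = 2P - 36.
Clearing the new market: 244 - 6P = 2P - 36, so P = 35 and q = 34.
%ΔP = (35 − 40) / 40 × 100 = -12.5%.

-12.5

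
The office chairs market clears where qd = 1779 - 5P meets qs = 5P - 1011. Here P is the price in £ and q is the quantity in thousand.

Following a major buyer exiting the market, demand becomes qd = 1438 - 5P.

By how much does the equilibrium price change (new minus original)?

Solve the original market: 1779 - 5P = 5P - 1011, hence P = 279 and q = 384.
After the shift, demand is qd = 1438 - 5P and supply is qs = 5P - 1011.
Clearing the new market: 1438 - 5P = 5P - 1011, so P = 244.9 and q = 213.5.
ΔP = 244.9 − 279 = -34.1.

-34.1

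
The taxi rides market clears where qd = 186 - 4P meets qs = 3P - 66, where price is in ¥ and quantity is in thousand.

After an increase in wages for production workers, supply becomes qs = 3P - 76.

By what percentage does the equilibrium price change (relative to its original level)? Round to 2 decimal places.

+3.97

Before the shock: 186 - 4P = 3P - 66 ⇒ 252 = 7P ⇒ P = 36, q = 42.
After the shift, demand is qd = 186 - 4P and supply is qs = 3P - 76.
Equate the new curves: 186 - 4P = 3P - 76, giving 262 = 7P, P = 262/7 ≈ 37.4286, q = 254/7 ≈ 36.2857.
%ΔP = (37.4286 − 36) / 36 × 100 = +3.97%.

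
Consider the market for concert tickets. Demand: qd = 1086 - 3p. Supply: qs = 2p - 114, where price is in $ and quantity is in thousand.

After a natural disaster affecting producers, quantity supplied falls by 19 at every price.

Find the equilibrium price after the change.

Before the shock: 1086 - 3p = 2p - 114 ⇒ 1200 = 5p ⇒ p = 240, q = 366.
After the shift, demand is qd = 1086 - 3p and supply is qs = 2p - 133.
Setting them equal: 1086 - 3p = 2p - 133 → 1219 = 5p, so p = 243.8 and q = 354.6.

243.8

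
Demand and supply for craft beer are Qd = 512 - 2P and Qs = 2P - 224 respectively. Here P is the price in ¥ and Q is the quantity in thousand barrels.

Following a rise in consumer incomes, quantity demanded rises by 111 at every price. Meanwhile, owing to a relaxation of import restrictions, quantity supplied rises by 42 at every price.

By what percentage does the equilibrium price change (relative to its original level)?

Initially, 512 - 2P = 2P - 224, so 736 = 4P and P = 184, Q = 144.
After the shift, demand is Qd = 623 - 2P and supply is Qs = 2P - 182.
Equate the new curves: 623 - 2P = 2P - 182, giving 805 = 4P, P = 201.25, Q = 220.5.
%ΔP = (201.25 − 184) / 184 × 100 = +9.375%.

+9.375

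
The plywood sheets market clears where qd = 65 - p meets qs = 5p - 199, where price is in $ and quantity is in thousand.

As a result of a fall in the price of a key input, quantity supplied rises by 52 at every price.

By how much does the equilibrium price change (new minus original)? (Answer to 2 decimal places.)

-8.67

Before the shock: 65 - p = 5p - 199 ⇒ 264 = 6p ⇒ p = 44, q = 21.
The new curves are qd = 65 - p (demand) and qs = 5p - 147 (supply).
Setting them equal: 65 - p = 5p - 147 → 212 = 6p, so p = 106/3 ≈ 35.3333 and q = 89/3 ≈ 29.6667.
Δp = 35.3333 − 44 = -8.67.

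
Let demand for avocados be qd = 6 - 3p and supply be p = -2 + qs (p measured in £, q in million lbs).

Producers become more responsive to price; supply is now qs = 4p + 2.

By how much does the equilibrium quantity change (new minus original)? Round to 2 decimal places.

Solve the original market: 6 - 3p = p + 2, hence p = 1 and q = 3.
The new curves are qd = 6 - 3p (demand) and qs = 4p + 2 (supply).
Equate the new curves: 6 - 3p = 4p + 2, giving 4 = 7p, p = 4/7 ≈ 0.5714, q = 30/7 ≈ 4.2857.
Δq = 4.2857 − 3 = +1.29.

+1.29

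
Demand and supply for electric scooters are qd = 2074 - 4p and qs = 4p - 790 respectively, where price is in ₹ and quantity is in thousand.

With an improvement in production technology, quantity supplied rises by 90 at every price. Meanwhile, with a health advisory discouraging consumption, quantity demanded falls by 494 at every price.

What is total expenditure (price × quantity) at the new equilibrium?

125400

Initially, 2074 - 4p = 4p - 790, so 2864 = 8p and p = 358, q = 642.
The shock moves the curves to qd = 1580 - 4p and qs = 4p - 700.
New equilibrium: 1580 - 4p = 4p - 700 ⇒ 2280 = 8p ⇒ p = 285, q = 440.
New expenditure = 285 × 440 = 125400.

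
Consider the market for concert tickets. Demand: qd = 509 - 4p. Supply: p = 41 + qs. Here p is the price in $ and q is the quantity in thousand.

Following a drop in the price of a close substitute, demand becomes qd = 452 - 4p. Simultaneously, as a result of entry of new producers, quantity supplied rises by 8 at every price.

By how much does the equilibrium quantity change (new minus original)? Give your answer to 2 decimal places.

-5.00

Initially, 509 - 4p = p - 41, so 550 = 5p and p = 110, q = 69.
With the change applied: demand qd = 452 - 4p, supply qs = p - 33.
Equate the new curves: 452 - 4p = p - 33, giving 485 = 5p, p = 97, q = 64.
Δq = 64 − 69 = -5.00.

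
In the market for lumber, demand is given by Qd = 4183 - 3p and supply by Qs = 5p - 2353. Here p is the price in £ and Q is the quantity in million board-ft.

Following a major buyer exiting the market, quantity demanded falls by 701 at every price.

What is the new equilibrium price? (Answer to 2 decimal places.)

729.38

Original equilibrium: 4183 - 3p = 5p - 2353 gives 6536 = 8p, so p = 817 and Q = 1732.
The shock moves the curves to Qd = 3482 - 3p and Qs = 5p - 2353.
Setting them equal: 3482 - 3p = 5p - 2353 → 5835 = 8p, so p = 729.375 and Q = 1293.875.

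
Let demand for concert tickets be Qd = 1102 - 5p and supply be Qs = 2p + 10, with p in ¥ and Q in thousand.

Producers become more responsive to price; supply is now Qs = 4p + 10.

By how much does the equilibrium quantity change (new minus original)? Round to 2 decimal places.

+173.33

Solve the original market: 1102 - 5p = 2p + 10, hence p = 156 and Q = 322.
The new curves are Qd = 1102 - 5p (demand) and Qs = 4p + 10 (supply).
New equilibrium: 1102 - 5p = 4p + 10 ⇒ 1092 = 9p ⇒ p = 364/3 ≈ 121.3333, Q = 1486/3 ≈ 495.3333.
ΔQ = 495.3333 − 322 = +173.33.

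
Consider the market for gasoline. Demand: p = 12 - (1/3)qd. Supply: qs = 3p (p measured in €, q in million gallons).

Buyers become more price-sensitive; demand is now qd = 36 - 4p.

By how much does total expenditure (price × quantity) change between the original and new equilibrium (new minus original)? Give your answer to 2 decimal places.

-28.65

Solve the original market: 36 - 3p = 3p, hence p = 6 and q = 18.
After the shift, demand is qd = 36 - 4p and supply is qs = 3p.
Equate the new curves: 36 - 4p = 3p, giving 36 = 7p, p = 36/7 ≈ 5.1429, q = 108/7 ≈ 15.4286.
Expenditure moves from 6×18 = 108 to 5.1429×15.4286 = 79.3469; change = -28.65.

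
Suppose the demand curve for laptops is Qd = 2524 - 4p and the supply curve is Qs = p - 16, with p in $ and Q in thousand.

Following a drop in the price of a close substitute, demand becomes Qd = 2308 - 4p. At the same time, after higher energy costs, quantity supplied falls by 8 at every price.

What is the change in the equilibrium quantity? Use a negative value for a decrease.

Original equilibrium: 2524 - 4p = p - 16 gives 2540 = 5p, so p = 508 and Q = 492.
The new curves are Qd = 2308 - 4p (demand) and Qs = p - 24 (supply).
Equate the new curves: 2308 - 4p = p - 24, giving 2332 = 5p, p = 466.4, Q = 442.4.
ΔQ = 442.4 − 492 = -49.6.

-49.6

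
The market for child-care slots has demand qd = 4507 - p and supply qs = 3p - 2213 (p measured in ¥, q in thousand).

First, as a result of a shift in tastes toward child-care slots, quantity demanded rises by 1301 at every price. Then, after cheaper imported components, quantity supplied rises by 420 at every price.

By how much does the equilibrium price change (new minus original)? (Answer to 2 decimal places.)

Solve the original market: 4507 - p = 3p - 2213, hence p = 1680 and q = 2827.
With the change applied: demand qd = 5808 - p, supply qs = 3p - 1793.
Clearing the new market: 5808 - p = 3p - 1793, so p = 1900.25 and q = 3907.75.
Δp = 1900.25 − 1680 = +220.25.

+220.25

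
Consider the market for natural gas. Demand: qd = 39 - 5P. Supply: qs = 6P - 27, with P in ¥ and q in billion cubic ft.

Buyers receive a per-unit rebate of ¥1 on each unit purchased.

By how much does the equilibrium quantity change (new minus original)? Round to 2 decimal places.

Original equilibrium: 39 - 5P = 6P - 27 gives 66 = 11P, so P = 6 and q = 9.
Since buyers' out-of-pocket price is the market price minus the rebate, the effective demand curve becomes qd = 44 - 5P.
Setting them equal: 44 - 5P = 6P - 27 → 71 = 11P, so P = 71/11 ≈ 6.4545 and q = 129/11 ≈ 11.7273.
Δq = 11.7273 − 9 = +2.73.

+2.73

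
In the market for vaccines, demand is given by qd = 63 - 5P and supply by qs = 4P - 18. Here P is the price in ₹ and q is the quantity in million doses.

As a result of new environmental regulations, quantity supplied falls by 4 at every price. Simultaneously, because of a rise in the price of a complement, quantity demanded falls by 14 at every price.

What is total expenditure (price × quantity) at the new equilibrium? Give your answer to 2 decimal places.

75.38

Original equilibrium: 63 - 5P = 4P - 18 gives 81 = 9P, so P = 9 and q = 18.
The shock moves the curves to qd = 49 - 5P and qs = 4P - 22.
Clearing the new market: 49 - 5P = 4P - 22, so P = 71/9 ≈ 7.8889 and q = 86/9 ≈ 9.5556.
New expenditure = 7.8889 × 9.5556 = 75.38.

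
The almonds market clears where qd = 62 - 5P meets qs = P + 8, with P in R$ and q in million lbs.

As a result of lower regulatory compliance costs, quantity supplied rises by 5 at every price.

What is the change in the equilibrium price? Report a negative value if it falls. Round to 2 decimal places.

Initially, 62 - 5P = P + 8, so 54 = 6P and P = 9, q = 17.
With the change applied: demand qd = 62 - 5P, supply qs = P + 13.
Equate the new curves: 62 - 5P = P + 13, giving 49 = 6P, P = 49/6 ≈ 8.1667, q = 127/6 ≈ 21.1667.
ΔP = 8.1667 − 9 = -0.83.

-0.83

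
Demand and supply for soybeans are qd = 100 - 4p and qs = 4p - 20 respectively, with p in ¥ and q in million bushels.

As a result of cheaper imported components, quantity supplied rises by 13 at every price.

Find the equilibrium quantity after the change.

46.5

Initially, 100 - 4p = 4p - 20, so 120 = 8p and p = 15, q = 40.
After the shift, demand is qd = 100 - 4p and supply is qs = 4p - 7.
New equilibrium: 100 - 4p = 4p - 7 ⇒ 107 = 8p ⇒ p = 13.375, q = 46.5.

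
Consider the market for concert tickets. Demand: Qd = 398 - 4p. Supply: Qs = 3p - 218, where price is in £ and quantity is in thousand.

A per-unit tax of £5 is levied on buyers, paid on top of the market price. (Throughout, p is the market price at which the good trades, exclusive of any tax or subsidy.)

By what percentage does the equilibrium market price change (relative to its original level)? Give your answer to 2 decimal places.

Original equilibrium: 398 - 4p = 3p - 218 gives 616 = 7p, so p = 88 and Q = 46.
Since buyers pay the price plus the tax, the effective demand curve becomes Qd = 378 - 4p.
Setting them equal: 378 - 4p = 3p - 218 → 596 = 7p, so p = 596/7 ≈ 85.1429 and Q = 262/7 ≈ 37.4286.
%Δp = (85.1429 − 88) / 88 × 100 = -3.25%.

-3.25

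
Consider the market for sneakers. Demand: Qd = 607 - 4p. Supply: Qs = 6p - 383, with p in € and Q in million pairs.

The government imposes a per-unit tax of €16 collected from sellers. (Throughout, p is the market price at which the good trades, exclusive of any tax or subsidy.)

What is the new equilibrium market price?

108.6

Solve the original market: 607 - 4p = 6p - 383, hence p = 99 and Q = 211.
Since sellers keep the price net of the tax, the effective supply curve becomes Qs = 6p - 479.
Equate the new curves: 607 - 4p = 6p - 479, giving 1086 = 10p, p = 108.6, Q = 172.6.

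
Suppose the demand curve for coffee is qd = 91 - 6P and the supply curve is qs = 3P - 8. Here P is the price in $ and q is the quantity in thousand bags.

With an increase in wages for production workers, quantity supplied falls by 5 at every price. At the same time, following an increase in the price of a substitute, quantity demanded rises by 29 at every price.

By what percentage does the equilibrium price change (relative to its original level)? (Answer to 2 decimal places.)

+34.34

Original equilibrium: 91 - 6P = 3P - 8 gives 99 = 9P, so P = 11 and q = 25.
With the change applied: demand qd = 120 - 6P, supply qs = 3P - 13.
Setting them equal: 120 - 6P = 3P - 13 → 133 = 9P, so P = 133/9 ≈ 14.7778 and q = 94/3 ≈ 31.3333.
%ΔP = (14.7778 − 11) / 11 × 100 = +34.34%.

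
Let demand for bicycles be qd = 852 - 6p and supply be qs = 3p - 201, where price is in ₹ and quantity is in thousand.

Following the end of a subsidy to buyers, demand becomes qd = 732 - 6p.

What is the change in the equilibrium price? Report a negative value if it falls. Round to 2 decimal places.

Solve the original market: 852 - 6p = 3p - 201, hence p = 117 and q = 150.
With the change applied: demand qd = 732 - 6p, supply qs = 3p - 201.
Clearing the new market: 732 - 6p = 3p - 201, so p = 311/3 ≈ 103.6667 and q = 110.
Δp = 103.6667 − 117 = -13.33.

-13.33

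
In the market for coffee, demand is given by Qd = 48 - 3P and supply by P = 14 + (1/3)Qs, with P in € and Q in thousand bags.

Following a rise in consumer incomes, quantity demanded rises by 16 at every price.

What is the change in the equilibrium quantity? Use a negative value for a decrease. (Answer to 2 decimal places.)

+8.00

Initially, 48 - 3P = 3P - 42, so 90 = 6P and P = 15, Q = 3.
With the change applied: demand Qd = 64 - 3P, supply Qs = 3P - 42.
Setting them equal: 64 - 3P = 3P - 42 → 106 = 6P, so P = 53/3 ≈ 17.6667 and Q = 11.
ΔQ = 11 − 3 = +8.00.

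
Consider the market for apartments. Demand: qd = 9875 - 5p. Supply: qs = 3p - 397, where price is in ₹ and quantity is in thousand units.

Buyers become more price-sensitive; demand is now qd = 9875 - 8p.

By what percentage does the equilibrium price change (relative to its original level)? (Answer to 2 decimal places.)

-27.27

Original equilibrium: 9875 - 5p = 3p - 397 gives 10272 = 8p, so p = 1284 and q = 3455.
The new curves are qd = 9875 - 8p (demand) and qs = 3p - 397 (supply).
Setting them equal: 9875 - 8p = 3p - 397 → 10272 = 11p, so p = 10272/11 ≈ 933.8182 and q = 26449/11 ≈ 2404.4545.
%Δp = (933.8182 − 1284) / 1284 × 100 = -27.27%.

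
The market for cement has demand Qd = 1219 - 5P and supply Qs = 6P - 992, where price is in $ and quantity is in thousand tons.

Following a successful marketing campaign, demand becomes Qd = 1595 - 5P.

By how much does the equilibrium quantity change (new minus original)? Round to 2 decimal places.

+205.09

Initially, 1219 - 5P = 6P - 992, so 2211 = 11P and P = 201, Q = 214.
With the change applied: demand Qd = 1595 - 5P, supply Qs = 6P - 992.
New equilibrium: 1595 - 5P = 6P - 992 ⇒ 2587 = 11P ⇒ P = 2587/11 ≈ 235.1818, Q = 4610/11 ≈ 419.0909.
ΔQ = 419.0909 − 214 = +205.09.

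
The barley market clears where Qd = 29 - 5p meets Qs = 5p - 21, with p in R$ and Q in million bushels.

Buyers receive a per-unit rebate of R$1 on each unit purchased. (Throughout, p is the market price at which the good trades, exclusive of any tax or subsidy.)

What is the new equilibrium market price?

5.5

Initially, 29 - 5p = 5p - 21, so 50 = 10p and p = 5, Q = 4.
Since buyers' out-of-pocket price is the market price minus the rebate, the effective demand curve becomes Qd = 34 - 5p.
Clearing the new market: 34 - 5p = 5p - 21, so p = 5.5 and Q = 6.5.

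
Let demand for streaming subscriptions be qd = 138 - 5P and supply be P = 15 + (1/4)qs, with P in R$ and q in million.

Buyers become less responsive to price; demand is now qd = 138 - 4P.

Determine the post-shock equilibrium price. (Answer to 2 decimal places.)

24.75

Solve the original market: 138 - 5P = 4P - 60, hence P = 22 and q = 28.
With the change applied: demand qd = 138 - 4P, supply qs = 4P - 60.
New equilibrium: 138 - 4P = 4P - 60 ⇒ 198 = 8P ⇒ P = 24.75, q = 39.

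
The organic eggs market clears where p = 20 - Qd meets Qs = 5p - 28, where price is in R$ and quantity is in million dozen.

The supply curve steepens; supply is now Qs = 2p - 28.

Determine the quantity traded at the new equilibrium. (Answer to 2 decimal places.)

Solve the original market: 20 - p = 5p - 28, hence p = 8 and Q = 12.
The new curves are Qd = 20 - p (demand) and Qs = 2p - 28 (supply).
Clearing the new market: 20 - p = 2p - 28, so p = 16 and Q = 4.

4.00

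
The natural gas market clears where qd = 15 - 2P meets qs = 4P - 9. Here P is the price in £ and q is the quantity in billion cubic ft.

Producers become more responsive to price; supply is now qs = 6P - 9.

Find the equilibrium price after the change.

Before the shock: 15 - 2P = 4P - 9 ⇒ 24 = 6P ⇒ P = 4, q = 7.
After the shift, demand is qd = 15 - 2P and supply is qs = 6P - 9.
Setting them equal: 15 - 2P = 6P - 9 → 24 = 8P, so P = 3 and q = 9.

3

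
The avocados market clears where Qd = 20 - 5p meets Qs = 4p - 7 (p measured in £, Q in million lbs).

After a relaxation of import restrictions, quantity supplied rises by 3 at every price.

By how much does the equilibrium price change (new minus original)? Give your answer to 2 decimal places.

-0.33

Original equilibrium: 20 - 5p = 4p - 7 gives 27 = 9p, so p = 3 and Q = 5.
After the shift, demand is Qd = 20 - 5p and supply is Qs = 4p - 4.
Setting them equal: 20 - 5p = 4p - 4 → 24 = 9p, so p = 8/3 ≈ 2.6667 and Q = 20/3 ≈ 6.6667.
Δp = 2.6667 − 3 = -0.33.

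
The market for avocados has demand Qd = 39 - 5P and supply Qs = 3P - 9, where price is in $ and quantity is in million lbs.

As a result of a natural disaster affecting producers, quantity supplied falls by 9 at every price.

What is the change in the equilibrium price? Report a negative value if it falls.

Solve the original market: 39 - 5P = 3P - 9, hence P = 6 and Q = 9.
The shock moves the curves to Qd = 39 - 5P and Qs = 3P - 18.
New equilibrium: 39 - 5P = 3P - 18 ⇒ 57 = 8P ⇒ P = 7.125, Q = 3.375.
ΔP = 7.125 − 6 = +1.125.

+1.125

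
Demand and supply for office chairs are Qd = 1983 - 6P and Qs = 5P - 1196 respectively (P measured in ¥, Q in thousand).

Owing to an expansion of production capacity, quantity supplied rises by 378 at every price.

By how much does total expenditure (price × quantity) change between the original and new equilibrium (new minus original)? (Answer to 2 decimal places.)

+43944.84

Initially, 1983 - 6P = 5P - 1196, so 3179 = 11P and P = 289, Q = 249.
The shock moves the curves to Qd = 1983 - 6P and Qs = 5P - 818.
Setting them equal: 1983 - 6P = 5P - 818 → 2801 = 11P, so P = 2801/11 ≈ 254.6364 and Q = 5007/11 ≈ 455.1818.
Expenditure moves from 289×249 = 71961 to 254.6364×455.1818 = 115905.8430; change = +43944.84.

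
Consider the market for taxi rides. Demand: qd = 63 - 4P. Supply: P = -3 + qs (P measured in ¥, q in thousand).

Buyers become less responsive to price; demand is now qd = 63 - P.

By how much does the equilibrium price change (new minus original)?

Original equilibrium: 63 - 4P = P + 3 gives 60 = 5P, so P = 12 and q = 15.
The shock moves the curves to qd = 63 - P and qs = P + 3.
Clearing the new market: 63 - P = P + 3, so P = 30 and q = 33.
ΔP = 30 − 12 = +18.

+18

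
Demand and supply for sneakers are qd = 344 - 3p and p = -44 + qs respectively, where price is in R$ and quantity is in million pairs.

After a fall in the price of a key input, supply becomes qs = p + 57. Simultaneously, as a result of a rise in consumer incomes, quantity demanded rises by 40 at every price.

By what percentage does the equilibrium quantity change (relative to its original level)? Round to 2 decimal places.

Before the shock: 344 - 3p = p + 44 ⇒ 300 = 4p ⇒ p = 75, q = 119.
The new curves are qd = 384 - 3p (demand) and qs = p + 57 (supply).
Clearing the new market: 384 - 3p = p + 57, so p = 81.75 and q = 138.75.
%Δq = (138.75 − 119) / 119 × 100 = +16.60%.

+16.60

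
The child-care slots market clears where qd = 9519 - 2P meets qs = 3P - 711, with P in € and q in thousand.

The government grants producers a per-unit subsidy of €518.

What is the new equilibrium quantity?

6048.6

Initially, 9519 - 2P = 3P - 711, so 10230 = 5P and P = 2046, q = 5427.
Since sellers receive the price plus the subsidy, the effective supply curve becomes qs = 3P + 843.
Setting them equal: 9519 - 2P = 3P + 843 → 8676 = 5P, so P = 1735.2 and q = 6048.6.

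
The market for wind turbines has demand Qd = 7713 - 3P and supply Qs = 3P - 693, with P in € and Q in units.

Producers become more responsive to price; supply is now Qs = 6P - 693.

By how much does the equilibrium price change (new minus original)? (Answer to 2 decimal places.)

-467.00

Original equilibrium: 7713 - 3P = 3P - 693 gives 8406 = 6P, so P = 1401 and Q = 3510.
After the shift, demand is Qd = 7713 - 3P and supply is Qs = 6P - 693.
New equilibrium: 7713 - 3P = 6P - 693 ⇒ 8406 = 9P ⇒ P = 934, Q = 4911.
ΔP = 934 − 1401 = -467.00.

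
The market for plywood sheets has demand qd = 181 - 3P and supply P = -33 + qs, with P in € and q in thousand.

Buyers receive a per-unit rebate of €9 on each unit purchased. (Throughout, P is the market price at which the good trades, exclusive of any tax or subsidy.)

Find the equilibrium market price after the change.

43.75

Solve the original market: 181 - 3P = P + 33, hence P = 37 and q = 70.
Since buyers' out-of-pocket price is the market price minus the rebate, the effective demand curve becomes qd = 208 - 3P.
Equate the new curves: 208 - 3P = P + 33, giving 175 = 4P, P = 43.75, q = 76.75.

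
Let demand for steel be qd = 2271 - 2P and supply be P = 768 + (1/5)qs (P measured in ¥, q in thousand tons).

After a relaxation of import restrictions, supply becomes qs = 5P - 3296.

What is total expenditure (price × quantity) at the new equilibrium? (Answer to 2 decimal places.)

Solve the original market: 2271 - 2P = 5P - 3840, hence P = 873 and q = 525.
With the change applied: demand qd = 2271 - 2P, supply qs = 5P - 3296.
Clearing the new market: 2271 - 2P = 5P - 3296, so P = 5567/7 ≈ 795.2857 and q = 4763/7 ≈ 680.4286.
New expenditure = 795.2857 × 680.4286 = 541135.12.

541135.12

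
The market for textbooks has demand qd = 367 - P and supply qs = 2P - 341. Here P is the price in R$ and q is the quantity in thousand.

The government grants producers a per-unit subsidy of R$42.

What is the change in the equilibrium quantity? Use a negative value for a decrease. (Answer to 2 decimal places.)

Initially, 367 - P = 2P - 341, so 708 = 3P and P = 236, q = 131.
Since sellers receive the price plus the subsidy, the effective supply curve becomes qs = 2P - 257.
Equate the new curves: 367 - P = 2P - 257, giving 624 = 3P, P = 208, q = 159.
Δq = 159 − 131 = +28.00.

+28.00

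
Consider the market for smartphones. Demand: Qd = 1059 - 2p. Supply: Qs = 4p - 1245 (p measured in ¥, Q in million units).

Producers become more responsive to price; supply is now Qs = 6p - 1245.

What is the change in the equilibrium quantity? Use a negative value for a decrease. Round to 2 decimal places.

Initially, 1059 - 2p = 4p - 1245, so 2304 = 6p and p = 384, Q = 291.
The new curves are Qd = 1059 - 2p (demand) and Qs = 6p - 1245 (supply).
Setting them equal: 1059 - 2p = 6p - 1245 → 2304 = 8p, so p = 288 and Q = 483.
ΔQ = 483 − 291 = +192.00.

+192.00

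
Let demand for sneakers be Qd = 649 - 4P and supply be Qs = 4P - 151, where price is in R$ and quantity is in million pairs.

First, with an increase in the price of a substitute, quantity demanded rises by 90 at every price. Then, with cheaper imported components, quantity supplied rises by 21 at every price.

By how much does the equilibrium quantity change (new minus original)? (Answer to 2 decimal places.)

+55.50

Original equilibrium: 649 - 4P = 4P - 151 gives 800 = 8P, so P = 100 and Q = 249.
The new curves are Qd = 739 - 4P (demand) and Qs = 4P - 130 (supply).
Clearing the new market: 739 - 4P = 4P - 130, so P = 108.625 and Q = 304.5.
ΔQ = 304.5 − 249 = +55.50.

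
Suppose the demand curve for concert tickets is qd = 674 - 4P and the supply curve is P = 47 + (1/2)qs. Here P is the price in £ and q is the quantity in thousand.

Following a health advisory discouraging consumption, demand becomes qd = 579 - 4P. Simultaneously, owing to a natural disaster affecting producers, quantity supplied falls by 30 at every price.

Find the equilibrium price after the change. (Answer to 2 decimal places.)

117.17

Solve the original market: 674 - 4P = 2P - 94, hence P = 128 and q = 162.
After the shift, demand is qd = 579 - 4P and supply is qs = 2P - 124.
Clearing the new market: 579 - 4P = 2P - 124, so P = 703/6 ≈ 117.1667 and q = 331/3 ≈ 110.3333.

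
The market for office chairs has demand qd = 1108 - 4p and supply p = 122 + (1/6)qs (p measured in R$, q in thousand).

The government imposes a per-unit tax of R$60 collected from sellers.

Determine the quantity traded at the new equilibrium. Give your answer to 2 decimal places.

228.00

Solve the original market: 1108 - 4p = 6p - 732, hence p = 184 and q = 372.
Since sellers keep the price net of the tax, the effective supply curve becomes qs = 6p - 1092.
Clearing the new market: 1108 - 4p = 6p - 1092, so p = 220 and q = 228.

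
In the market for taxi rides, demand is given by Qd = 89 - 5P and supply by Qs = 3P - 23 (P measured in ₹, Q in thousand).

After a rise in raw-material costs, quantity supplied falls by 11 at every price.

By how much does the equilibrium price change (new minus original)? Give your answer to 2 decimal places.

Before the shock: 89 - 5P = 3P - 23 ⇒ 112 = 8P ⇒ P = 14, Q = 19.
After the shift, demand is Qd = 89 - 5P and supply is Qs = 3P - 34.
Clearing the new market: 89 - 5P = 3P - 34, so P = 15.375 and Q = 12.125.
ΔP = 15.375 − 14 = +1.38.

+1.38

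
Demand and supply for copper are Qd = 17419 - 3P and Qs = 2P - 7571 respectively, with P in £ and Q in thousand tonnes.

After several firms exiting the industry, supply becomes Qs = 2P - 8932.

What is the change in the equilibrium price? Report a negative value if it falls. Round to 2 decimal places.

+272.20

Initially, 17419 - 3P = 2P - 7571, so 24990 = 5P and P = 4998, Q = 2425.
The new curves are Qd = 17419 - 3P (demand) and Qs = 2P - 8932 (supply).
Setting them equal: 17419 - 3P = 2P - 8932 → 26351 = 5P, so P = 5270.2 and Q = 1608.4.
ΔP = 5270.2 − 4998 = +272.20.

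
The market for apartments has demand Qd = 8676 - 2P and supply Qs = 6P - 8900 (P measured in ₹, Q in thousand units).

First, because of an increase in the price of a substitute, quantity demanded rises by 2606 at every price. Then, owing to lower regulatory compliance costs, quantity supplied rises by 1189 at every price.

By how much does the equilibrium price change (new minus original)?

Solve the original market: 8676 - 2P = 6P - 8900, hence P = 2197 and Q = 4282.
After the shift, demand is Qd = 11282 - 2P and supply is Qs = 6P - 7711.
Setting them equal: 11282 - 2P = 6P - 7711 → 18993 = 8P, so P = 2374.125 and Q = 6533.75.
ΔP = 2374.125 − 2197 = +177.125.

+177.125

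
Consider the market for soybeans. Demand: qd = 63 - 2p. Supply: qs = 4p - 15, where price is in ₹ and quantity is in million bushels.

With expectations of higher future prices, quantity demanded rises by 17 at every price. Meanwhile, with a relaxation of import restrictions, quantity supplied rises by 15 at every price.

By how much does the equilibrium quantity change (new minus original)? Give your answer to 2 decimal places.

+16.33

Before the shock: 63 - 2p = 4p - 15 ⇒ 78 = 6p ⇒ p = 13, q = 37.
The new curves are qd = 80 - 2p (demand) and qs = 4p (supply).
New equilibrium: 80 - 2p = 4p ⇒ 80 = 6p ⇒ p = 40/3 ≈ 13.3333, q = 160/3 ≈ 53.3333.
Δq = 53.3333 − 37 = +16.33.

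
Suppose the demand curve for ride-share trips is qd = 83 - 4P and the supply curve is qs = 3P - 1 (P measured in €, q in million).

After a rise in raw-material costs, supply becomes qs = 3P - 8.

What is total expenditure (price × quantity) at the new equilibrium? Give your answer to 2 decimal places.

403.00

Solve the original market: 83 - 4P = 3P - 1, hence P = 12 and q = 35.
After the shift, demand is qd = 83 - 4P and supply is qs = 3P - 8.
Setting them equal: 83 - 4P = 3P - 8 → 91 = 7P, so P = 13 and q = 31.
New expenditure = 13 × 31 = 403.00.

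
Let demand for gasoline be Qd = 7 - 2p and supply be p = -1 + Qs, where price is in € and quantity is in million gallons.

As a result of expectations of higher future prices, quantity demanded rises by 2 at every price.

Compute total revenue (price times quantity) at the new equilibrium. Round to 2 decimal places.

9.78

Before the shock: 7 - 2p = p + 1 ⇒ 6 = 3p ⇒ p = 2, Q = 3.
After the shift, demand is Qd = 9 - 2p and supply is Qs = p + 1.
Equate the new curves: 9 - 2p = p + 1, giving 8 = 3p, p = 8/3 ≈ 2.6667, Q = 11/3 ≈ 3.6667.
New expenditure = 2.6667 × 3.6667 = 9.78.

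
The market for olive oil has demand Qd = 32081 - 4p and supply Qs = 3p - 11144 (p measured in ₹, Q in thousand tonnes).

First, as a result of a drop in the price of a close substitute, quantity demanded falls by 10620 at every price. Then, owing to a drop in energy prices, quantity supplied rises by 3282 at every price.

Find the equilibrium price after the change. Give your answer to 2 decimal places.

4189.00

Before the shock: 32081 - 4p = 3p - 11144 ⇒ 43225 = 7p ⇒ p = 6175, Q = 7381.
After the shift, demand is Qd = 21461 - 4p and supply is Qs = 3p - 7862.
Equate the new curves: 21461 - 4p = 3p - 7862, giving 29323 = 7p, p = 4189, Q = 4705.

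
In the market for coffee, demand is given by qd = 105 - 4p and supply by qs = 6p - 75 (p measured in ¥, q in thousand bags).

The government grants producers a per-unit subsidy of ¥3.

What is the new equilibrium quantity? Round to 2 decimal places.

40.20

Original equilibrium: 105 - 4p = 6p - 75 gives 180 = 10p, so p = 18 and q = 33.
Since sellers receive the price plus the subsidy, the effective supply curve becomes qs = 6p - 57.
Equate the new curves: 105 - 4p = 6p - 57, giving 162 = 10p, p = 16.2, q = 40.2.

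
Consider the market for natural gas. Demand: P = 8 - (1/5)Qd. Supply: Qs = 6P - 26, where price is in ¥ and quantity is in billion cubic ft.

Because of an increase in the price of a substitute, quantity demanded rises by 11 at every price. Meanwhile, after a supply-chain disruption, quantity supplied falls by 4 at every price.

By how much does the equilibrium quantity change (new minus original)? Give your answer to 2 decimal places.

+4.18

Original equilibrium: 40 - 5P = 6P - 26 gives 66 = 11P, so P = 6 and Q = 10.
The shock moves the curves to Qd = 51 - 5P and Qs = 6P - 30.
Setting them equal: 51 - 5P = 6P - 30 → 81 = 11P, so P = 81/11 ≈ 7.3636 and Q = 156/11 ≈ 14.1818.
ΔQ = 14.1818 − 10 = +4.18.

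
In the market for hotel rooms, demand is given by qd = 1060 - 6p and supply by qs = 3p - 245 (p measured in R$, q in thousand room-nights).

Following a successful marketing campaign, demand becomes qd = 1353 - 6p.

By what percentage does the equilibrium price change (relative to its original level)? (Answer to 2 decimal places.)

+22.45

Original equilibrium: 1060 - 6p = 3p - 245 gives 1305 = 9p, so p = 145 and q = 190.
With the change applied: demand qd = 1353 - 6p, supply qs = 3p - 245.
Setting them equal: 1353 - 6p = 3p - 245 → 1598 = 9p, so p = 1598/9 ≈ 177.5556 and q = 863/3 ≈ 287.6667.
%Δp = (177.5556 − 145) / 145 × 100 = +22.45%.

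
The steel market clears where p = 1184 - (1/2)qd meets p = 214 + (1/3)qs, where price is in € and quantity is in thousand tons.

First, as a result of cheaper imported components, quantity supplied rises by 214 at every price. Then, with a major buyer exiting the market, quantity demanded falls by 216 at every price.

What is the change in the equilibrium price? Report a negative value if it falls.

Original equilibrium: 2368 - 2p = 3p - 642 gives 3010 = 5p, so p = 602 and q = 1164.
The new curves are qd = 2152 - 2p (demand) and qs = 3p - 428 (supply).
New equilibrium: 2152 - 2p = 3p - 428 ⇒ 2580 = 5p ⇒ p = 516, q = 1120.
Δp = 516 − 602 = -86.

-86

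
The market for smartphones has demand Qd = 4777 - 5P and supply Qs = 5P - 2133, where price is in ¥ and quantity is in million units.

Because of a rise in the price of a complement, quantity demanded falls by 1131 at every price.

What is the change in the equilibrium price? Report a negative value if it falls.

-113.1

Solve the original market: 4777 - 5P = 5P - 2133, hence P = 691 and Q = 1322.
With the change applied: demand Qd = 3646 - 5P, supply Qs = 5P - 2133.
Setting them equal: 3646 - 5P = 5P - 2133 → 5779 = 10P, so P = 577.9 and Q = 756.5.
ΔP = 577.9 − 691 = -113.1.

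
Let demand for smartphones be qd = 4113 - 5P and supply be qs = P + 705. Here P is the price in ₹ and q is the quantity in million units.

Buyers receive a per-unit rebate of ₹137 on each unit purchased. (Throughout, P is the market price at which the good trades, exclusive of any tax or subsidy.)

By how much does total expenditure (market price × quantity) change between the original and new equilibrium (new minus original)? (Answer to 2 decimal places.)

Original equilibrium: 4113 - 5P = P + 705 gives 3408 = 6P, so P = 568 and q = 1273.
Since buyers' out-of-pocket price is the market price minus the rebate, the effective demand curve becomes qd = 4798 - 5P.
Clearing the new market: 4798 - 5P = P + 705, so P = 4093/6 ≈ 682.1667 and q = 8323/6 ≈ 1387.1667.
Expenditure moves from 568×1273 = 723064 to 682.1667×1387.1667 = 946278.8611; change = +223214.86.

+223214.86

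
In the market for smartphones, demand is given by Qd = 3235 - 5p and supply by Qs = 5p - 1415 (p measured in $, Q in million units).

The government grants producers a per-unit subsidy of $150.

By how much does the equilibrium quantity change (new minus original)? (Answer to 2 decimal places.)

+375.00

Before the shock: 3235 - 5p = 5p - 1415 ⇒ 4650 = 10p ⇒ p = 465, Q = 910.
Since sellers receive the price plus the subsidy, the effective supply curve becomes Qs = 5p - 665.
Equate the new curves: 3235 - 5p = 5p - 665, giving 3900 = 10p, p = 390, Q = 1285.
ΔQ = 1285 − 910 = +375.00.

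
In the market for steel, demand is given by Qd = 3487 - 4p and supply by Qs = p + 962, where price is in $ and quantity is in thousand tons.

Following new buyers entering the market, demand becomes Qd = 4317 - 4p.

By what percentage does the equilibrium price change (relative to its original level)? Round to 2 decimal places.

Initially, 3487 - 4p = p + 962, so 2525 = 5p and p = 505, Q = 1467.
The new curves are Qd = 4317 - 4p (demand) and Qs = p + 962 (supply).
New equilibrium: 4317 - 4p = p + 962 ⇒ 3355 = 5p ⇒ p = 671, Q = 1633.
%Δp = (671 − 505) / 505 × 100 = +32.87%.

+32.87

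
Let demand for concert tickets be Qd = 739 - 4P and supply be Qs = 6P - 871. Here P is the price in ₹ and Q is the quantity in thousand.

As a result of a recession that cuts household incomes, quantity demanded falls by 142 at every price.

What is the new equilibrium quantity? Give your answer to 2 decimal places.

Solve the original market: 739 - 4P = 6P - 871, hence P = 161 and Q = 95.
The new curves are Qd = 597 - 4P (demand) and Qs = 6P - 871 (supply).
Equate the new curves: 597 - 4P = 6P - 871, giving 1468 = 10P, P = 146.8, Q = 9.8.

9.80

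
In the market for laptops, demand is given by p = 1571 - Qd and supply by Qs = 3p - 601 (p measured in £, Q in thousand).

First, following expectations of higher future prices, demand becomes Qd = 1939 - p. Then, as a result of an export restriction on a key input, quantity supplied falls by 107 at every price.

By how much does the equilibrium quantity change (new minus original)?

Original equilibrium: 1571 - p = 3p - 601 gives 2172 = 4p, so p = 543 and Q = 1028.
With the change applied: demand Qd = 1939 - p, supply Qs = 3p - 708.
Setting them equal: 1939 - p = 3p - 708 → 2647 = 4p, so p = 661.75 and Q = 1277.25.
ΔQ = 1277.25 − 1028 = +249.25.

+249.25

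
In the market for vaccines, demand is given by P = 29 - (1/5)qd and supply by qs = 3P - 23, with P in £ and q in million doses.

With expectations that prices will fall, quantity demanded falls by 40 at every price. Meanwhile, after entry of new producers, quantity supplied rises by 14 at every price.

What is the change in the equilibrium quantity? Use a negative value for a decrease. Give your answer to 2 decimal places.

-6.25

Original equilibrium: 145 - 5P = 3P - 23 gives 168 = 8P, so P = 21 and q = 40.
With the change applied: demand qd = 105 - 5P, supply qs = 3P - 9.
New equilibrium: 105 - 5P = 3P - 9 ⇒ 114 = 8P ⇒ P = 14.25, q = 33.75.
Δq = 33.75 − 40 = -6.25.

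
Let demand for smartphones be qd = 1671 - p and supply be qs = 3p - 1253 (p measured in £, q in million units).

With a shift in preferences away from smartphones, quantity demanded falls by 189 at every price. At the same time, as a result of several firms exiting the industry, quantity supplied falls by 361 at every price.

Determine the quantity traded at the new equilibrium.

708

Solve the original market: 1671 - p = 3p - 1253, hence p = 731 and q = 940.
After the shift, demand is qd = 1482 - p and supply is qs = 3p - 1614.
Setting them equal: 1482 - p = 3p - 1614 → 3096 = 4p, so p = 774 and q = 708.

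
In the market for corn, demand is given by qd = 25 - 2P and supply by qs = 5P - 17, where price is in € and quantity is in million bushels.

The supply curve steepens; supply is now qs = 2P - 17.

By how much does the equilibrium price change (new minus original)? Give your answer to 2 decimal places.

+4.50

Before the shock: 25 - 2P = 5P - 17 ⇒ 42 = 7P ⇒ P = 6, q = 13.
After the shift, demand is qd = 25 - 2P and supply is qs = 2P - 17.
Setting them equal: 25 - 2P = 2P - 17 → 42 = 4P, so P = 10.5 and q = 4.
ΔP = 10.5 − 6 = +4.50.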